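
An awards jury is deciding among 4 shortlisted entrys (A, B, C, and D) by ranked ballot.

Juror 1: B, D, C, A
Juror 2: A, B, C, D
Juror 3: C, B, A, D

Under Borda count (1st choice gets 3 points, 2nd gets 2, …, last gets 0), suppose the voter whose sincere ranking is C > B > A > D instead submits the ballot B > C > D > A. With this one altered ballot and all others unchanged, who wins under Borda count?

Borda totals with the altered ballot: A 3, B 8, C 4, D 3.
The winner is unchanged: still B.

B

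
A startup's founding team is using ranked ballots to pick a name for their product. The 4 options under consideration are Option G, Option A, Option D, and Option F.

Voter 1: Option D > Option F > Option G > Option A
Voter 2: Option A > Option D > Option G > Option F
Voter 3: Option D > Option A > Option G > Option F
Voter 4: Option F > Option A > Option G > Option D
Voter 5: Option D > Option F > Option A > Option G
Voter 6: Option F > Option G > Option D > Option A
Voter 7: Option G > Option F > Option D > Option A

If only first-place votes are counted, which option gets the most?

Option D

First-place vote totals:
  Option G: 1
  Option A: 1
  Option D: 3
  Option F: 2
Option D has the most first-place votes.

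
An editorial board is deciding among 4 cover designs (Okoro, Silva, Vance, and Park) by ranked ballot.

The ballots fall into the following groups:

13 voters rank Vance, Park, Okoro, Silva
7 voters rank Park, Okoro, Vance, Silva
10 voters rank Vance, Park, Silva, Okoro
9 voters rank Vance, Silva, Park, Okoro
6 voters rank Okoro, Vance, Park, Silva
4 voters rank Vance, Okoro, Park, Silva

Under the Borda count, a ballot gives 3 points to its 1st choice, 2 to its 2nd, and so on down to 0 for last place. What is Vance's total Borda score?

127

Borda scores:
  Okoro: 13·1 + 7·2 + 10·0 + 9·0 + 6·3 + 4·2 = 53
  Silva: 13·0 + 7·0 + 10·1 + 9·2 + 6·0 + 4·0 = 28
  Vance: 13·3 + 7·1 + 10·3 + 9·3 + 6·2 + 4·3 = 127
  Park: 13·2 + 7·3 + 10·2 + 9·1 + 6·1 + 4·1 = 86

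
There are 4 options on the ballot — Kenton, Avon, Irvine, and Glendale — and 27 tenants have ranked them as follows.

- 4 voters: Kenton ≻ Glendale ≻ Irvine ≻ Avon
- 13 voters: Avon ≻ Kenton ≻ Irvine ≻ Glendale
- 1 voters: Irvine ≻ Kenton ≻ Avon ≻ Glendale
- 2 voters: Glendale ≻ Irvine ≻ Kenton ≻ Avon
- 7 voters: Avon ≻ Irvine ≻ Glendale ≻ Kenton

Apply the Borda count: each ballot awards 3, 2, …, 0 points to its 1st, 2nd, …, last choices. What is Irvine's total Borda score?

Borda scores:
  Kenton: 4·3 + 13·2 + 2 + 2·1 + 7·0 = 42
  Avon: 4·0 + 13·3 + 1 + 2·0 + 7·3 = 61
  Irvine: 4·1 + 13·1 + 3 + 2·2 + 7·2 = 38
  Glendale: 4·2 + 13·0 + 0 + 2·3 + 7·1 = 21

38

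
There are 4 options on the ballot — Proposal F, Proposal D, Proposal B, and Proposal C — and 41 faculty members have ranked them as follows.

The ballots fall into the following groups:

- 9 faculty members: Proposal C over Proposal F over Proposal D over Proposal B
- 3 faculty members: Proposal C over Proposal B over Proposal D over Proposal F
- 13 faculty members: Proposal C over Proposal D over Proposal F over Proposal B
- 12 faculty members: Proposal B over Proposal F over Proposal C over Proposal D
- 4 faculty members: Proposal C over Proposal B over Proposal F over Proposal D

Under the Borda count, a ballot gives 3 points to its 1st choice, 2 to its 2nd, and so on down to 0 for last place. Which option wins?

Borda scores:
  Proposal F: 9·2 + 3·0 + 13·1 + 12·2 + 4·1 = 59
  Proposal D: 9·1 + 3·1 + 13·2 + 12·0 + 4·0 = 38
  Proposal B: 9·0 + 3·2 + 13·0 + 12·3 + 4·2 = 50
  Proposal C: 9·3 + 3·3 + 13·3 + 12·1 + 4·3 = 99
Proposal C has the highest total.

Proposal C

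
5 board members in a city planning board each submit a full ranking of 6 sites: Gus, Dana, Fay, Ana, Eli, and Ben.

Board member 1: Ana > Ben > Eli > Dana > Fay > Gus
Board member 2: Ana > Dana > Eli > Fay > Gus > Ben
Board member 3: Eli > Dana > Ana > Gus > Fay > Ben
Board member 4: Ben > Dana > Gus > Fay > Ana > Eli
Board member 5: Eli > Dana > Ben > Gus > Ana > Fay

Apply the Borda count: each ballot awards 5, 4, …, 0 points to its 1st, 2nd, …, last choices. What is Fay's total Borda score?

6

Borda scores:
  Gus: 0 + 1 + 2 + 3 + 2 = 8
  Dana: 2 + 4 + 4 + 4 + 4 = 18
  Fay: 1 + 2 + 1 + 2 + 0 = 6
  Ana: 5 + 5 + 3 + 1 + 1 = 15
  Eli: 3 + 3 + 5 + 0 + 5 = 16
  Ben: 4 + 0 + 0 + 5 + 3 = 12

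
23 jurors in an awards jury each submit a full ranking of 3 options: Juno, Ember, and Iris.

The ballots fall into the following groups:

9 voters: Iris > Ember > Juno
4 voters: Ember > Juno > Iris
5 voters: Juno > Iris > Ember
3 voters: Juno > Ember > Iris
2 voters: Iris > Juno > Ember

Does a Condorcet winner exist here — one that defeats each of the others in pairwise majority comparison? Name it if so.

Head-to-head results (23 voters total):
Juno vs Ember: Ember wins 13–10.
Juno vs Iris: Juno wins 12–11.
Ember vs Iris: Iris wins 16–7.
No candidate beats all others: Juno beats Iris beats Ember beats Juno, a majority cycle.

No Condorcet winner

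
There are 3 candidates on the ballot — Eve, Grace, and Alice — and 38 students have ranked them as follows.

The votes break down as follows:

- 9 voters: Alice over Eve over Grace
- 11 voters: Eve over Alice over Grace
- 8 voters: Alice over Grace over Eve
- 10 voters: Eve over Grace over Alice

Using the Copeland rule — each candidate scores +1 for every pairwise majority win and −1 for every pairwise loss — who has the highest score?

Pairwise results:
  Eve vs Grace: Eve wins 30–8.
  Eve vs Alice: Eve wins 21–17.
  Grace vs Alice: Alice wins 28–10.
Copeland scores (wins − losses):
  Eve: 2 − 0 = 2
  Grace: 0 − 2 = -2
  Alice: 1 − 1 = 0
Eve has the best Copeland score.

Eve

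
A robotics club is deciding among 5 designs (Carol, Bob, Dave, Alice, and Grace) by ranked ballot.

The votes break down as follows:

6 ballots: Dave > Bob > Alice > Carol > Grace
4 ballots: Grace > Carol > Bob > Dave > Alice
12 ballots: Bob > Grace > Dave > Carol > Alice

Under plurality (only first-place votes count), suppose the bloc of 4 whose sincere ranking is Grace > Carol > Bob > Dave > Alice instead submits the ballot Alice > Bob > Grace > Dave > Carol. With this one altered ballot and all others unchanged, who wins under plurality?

First-place totals with the altered ballot: Carol 0, Bob 12, Dave 6, Alice 4, Grace 0.
The winner is unchanged: still Bob.

Bob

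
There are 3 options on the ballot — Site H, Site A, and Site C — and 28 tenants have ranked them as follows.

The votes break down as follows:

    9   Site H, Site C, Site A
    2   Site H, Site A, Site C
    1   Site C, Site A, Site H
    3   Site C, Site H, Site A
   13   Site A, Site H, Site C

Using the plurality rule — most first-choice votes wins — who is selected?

Site A

First-place vote totals:
  Site H: 11
  Site A: 13
  Site C: 4
Site A has the most first-place votes.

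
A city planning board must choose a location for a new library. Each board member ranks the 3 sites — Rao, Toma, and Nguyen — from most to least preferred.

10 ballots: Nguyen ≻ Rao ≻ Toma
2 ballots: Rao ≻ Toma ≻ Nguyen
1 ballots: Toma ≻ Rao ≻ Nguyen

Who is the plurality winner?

Nguyen

First-place vote totals:
  Rao: 2
  Toma: 1
  Nguyen: 10
Nguyen has the most first-place votes.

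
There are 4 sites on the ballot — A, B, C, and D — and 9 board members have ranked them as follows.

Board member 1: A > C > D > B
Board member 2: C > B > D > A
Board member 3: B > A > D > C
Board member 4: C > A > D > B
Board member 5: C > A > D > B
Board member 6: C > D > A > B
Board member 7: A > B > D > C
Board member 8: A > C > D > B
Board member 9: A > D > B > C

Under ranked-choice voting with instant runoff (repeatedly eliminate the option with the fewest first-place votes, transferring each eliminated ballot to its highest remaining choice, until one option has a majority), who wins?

A

Round 1: A 4, C 4, B 1, D 0. D has the fewest and is eliminated.
Round 2: A 4, C 4, B 1. B has the fewest and is eliminated.
Round 3: A 5, C 4. A has a majority.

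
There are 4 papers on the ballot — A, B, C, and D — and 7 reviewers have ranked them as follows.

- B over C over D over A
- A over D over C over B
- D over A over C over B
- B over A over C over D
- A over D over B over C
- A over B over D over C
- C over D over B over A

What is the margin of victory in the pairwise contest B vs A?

Ballots ranking B above A: 3.
Ballots ranking A above B: 4.
A wins 4–3, a margin of 1.

1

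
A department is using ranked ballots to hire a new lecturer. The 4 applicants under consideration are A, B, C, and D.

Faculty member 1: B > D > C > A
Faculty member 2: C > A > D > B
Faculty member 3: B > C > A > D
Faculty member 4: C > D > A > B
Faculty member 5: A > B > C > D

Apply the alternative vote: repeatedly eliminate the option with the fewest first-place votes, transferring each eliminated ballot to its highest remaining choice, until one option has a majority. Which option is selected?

Round 1: B 2, C 2, A 1, D 0. D has the fewest and is eliminated.
Round 2: B 2, C 2, A 1. A has the fewest and is eliminated.
Round 3: B 3, C 2. B has a majority.

B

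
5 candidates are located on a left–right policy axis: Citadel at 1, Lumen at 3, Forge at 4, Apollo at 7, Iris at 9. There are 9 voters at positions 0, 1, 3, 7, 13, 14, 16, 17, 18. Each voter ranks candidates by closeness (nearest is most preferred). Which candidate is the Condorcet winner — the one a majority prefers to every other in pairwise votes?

Iris

With single-peaked preferences on a line, the Condorcet winner is the candidate closest to the median voter.
The median voter (position 13) is closest to Iris at 9.
Check: Iris vs Forge — voters closer to Iris: 6 of 9.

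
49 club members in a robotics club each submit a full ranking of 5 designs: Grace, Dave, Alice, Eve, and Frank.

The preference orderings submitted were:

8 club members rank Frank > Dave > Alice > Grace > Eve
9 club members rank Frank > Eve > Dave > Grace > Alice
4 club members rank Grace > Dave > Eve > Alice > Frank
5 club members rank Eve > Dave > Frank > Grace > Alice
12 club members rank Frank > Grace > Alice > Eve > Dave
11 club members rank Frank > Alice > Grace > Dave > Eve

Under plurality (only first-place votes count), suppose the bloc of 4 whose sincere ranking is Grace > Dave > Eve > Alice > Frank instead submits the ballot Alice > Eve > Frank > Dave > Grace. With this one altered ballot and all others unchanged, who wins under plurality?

First-place totals with the altered ballot: Grace 0, Dave 0, Alice 4, Eve 5, Frank 40.
The winner is unchanged: still Frank.

Frank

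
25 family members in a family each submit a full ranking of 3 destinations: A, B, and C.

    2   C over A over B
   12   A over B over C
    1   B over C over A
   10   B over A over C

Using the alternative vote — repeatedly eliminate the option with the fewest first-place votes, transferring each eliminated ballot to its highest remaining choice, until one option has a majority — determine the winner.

A

Round 1: A 12, B 11, C 2. C has the fewest and is eliminated.
Round 2: A 14, B 11. A has a majority.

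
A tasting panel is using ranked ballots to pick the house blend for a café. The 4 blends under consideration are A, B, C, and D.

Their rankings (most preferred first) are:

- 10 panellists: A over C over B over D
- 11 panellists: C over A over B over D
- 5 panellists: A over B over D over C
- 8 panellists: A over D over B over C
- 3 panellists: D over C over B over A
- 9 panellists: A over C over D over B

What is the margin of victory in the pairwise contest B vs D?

Ballots ranking B above D: 10+11+5 = 26.
Ballots ranking D above B: 8+3+9 = 20.
B wins 26–20, a margin of 6.

6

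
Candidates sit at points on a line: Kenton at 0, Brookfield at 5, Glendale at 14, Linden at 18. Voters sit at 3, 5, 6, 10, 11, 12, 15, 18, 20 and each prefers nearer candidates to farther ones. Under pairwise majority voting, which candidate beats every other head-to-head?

Glendale

With single-peaked preferences on a line, the Condorcet winner is the candidate closest to the median voter.
The median voter (position 11) is closest to Glendale at 14.
Check: Glendale vs Kenton — voters closer to Glendale: 6 of 9.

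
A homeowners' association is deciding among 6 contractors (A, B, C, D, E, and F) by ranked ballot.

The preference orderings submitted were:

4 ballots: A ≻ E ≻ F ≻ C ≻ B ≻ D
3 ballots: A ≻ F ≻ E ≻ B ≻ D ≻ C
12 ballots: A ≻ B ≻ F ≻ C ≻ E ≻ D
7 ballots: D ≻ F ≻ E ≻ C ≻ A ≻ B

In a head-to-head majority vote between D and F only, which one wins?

F

Ballots ranking D above F: 7.
Ballots ranking F above D: 4+3+12 = 19.
F wins the head-to-head, 19–7.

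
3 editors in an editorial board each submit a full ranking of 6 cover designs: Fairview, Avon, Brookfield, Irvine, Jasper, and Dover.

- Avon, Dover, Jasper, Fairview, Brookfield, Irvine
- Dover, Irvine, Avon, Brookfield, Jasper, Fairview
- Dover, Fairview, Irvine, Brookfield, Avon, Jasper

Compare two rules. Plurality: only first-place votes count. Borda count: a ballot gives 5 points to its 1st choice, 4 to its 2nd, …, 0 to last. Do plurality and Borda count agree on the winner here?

Plurality first-place counts: Fairview 0, Avon 1, Brookfield 0, Irvine 0, Jasper 0, Dover 2 → Dover.
Borda totals: Fairview 6, Avon 9, Brookfield 5, Irvine 7, Jasper 4, Dover 14 → Dover.
The two rules agree on Dover.

Yes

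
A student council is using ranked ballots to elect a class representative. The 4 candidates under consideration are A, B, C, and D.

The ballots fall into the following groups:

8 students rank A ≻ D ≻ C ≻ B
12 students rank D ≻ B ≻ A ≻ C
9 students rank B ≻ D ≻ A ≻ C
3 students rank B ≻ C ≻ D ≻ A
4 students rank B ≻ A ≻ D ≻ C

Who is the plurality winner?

B

First-place vote totals:
  A: 8
  B: 16
  C: 0
  D: 12
B has the most first-place votes.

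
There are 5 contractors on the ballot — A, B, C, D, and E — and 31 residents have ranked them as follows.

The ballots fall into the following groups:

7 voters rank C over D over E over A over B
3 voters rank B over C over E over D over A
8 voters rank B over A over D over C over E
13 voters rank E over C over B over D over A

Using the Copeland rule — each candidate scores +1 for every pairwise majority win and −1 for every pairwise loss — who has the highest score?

C

Pairwise results:
  A vs B: B wins 24–7.
  A vs C: C wins 23–8.
  A vs D: D wins 23–8.
  A vs E: E wins 23–8.
  B vs C: C wins 20–11.
  B vs D: B wins 24–7.
  B vs E: E wins 20–11.
  C vs D: C wins 23–8.
  C vs E: C wins 18–13.
  D vs E: E wins 16–15.
Copeland scores (wins − losses):
  A: 0 − 4 = -4
  B: 2 − 2 = 0
  C: 4 − 0 = 4
  D: 1 − 3 = -2
  E: 3 − 1 = 2
C has the best Copeland score.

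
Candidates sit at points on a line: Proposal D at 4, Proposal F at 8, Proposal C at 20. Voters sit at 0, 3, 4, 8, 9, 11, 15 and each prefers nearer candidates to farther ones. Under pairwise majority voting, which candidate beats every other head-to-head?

With single-peaked preferences on a line, the Condorcet winner is the candidate closest to the median voter.
The median voter (position 8) is closest to Proposal F at 8.
Check: Proposal F vs Proposal C — voters closer to Proposal F: 6 of 7.

Proposal F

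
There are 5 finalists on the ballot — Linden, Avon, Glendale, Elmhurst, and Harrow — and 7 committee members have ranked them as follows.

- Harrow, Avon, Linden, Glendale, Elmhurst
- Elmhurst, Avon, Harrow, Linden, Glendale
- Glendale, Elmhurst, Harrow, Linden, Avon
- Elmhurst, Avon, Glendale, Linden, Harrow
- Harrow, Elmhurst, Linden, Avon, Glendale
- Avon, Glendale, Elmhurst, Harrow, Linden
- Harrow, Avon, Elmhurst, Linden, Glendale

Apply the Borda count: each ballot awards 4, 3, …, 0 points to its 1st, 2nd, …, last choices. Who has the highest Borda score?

Elmhurst

Borda scores:
  Linden: 2 + 1 + 1 + 1 + 2 + 0 + 1 = 8
  Avon: 3 + 3 + 0 + 3 + 1 + 4 + 3 = 17
  Glendale: 1 + 0 + 4 + 2 + 0 + 3 + 0 = 10
  Elmhurst: 0 + 4 + 3 + 4 + 3 + 2 + 2 = 18
  Harrow: 4 + 2 + 2 + 0 + 4 + 1 + 4 = 17
Elmhurst has the highest total.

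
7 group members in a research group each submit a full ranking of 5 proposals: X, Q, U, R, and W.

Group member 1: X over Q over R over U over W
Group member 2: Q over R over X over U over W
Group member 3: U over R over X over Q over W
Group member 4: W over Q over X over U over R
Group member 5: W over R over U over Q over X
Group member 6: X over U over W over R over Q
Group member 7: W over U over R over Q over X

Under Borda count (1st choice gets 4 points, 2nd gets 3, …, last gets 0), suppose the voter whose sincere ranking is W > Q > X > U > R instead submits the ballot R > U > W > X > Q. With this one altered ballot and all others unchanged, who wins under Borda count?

Borda totals with the altered ballot: X 13, Q 10, U 17, R 18, W 12.
The switch changes the winner from U to R.

R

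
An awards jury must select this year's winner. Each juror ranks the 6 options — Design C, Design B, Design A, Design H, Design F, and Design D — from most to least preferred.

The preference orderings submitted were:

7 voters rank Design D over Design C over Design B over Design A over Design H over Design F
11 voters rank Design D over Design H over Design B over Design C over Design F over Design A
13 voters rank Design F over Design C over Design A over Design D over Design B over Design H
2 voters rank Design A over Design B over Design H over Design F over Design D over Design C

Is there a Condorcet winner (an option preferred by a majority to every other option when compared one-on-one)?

Yes

Head-to-head results (33 voters total):
Design C vs Design B: Design C wins 20–13.
Design C vs Design A: Design C wins 31–2.
Design C vs Design H: Design C wins 20–13.
Design C vs Design F: Design C wins 18–15.
Design C vs Design D: Design D wins 20–13.
Design B vs Design A: Design B wins 18–15.
Design B vs Design H: Design B wins 22–11.
Design B vs Design F: Design B wins 20–13.
Design B vs Design D: Design D wins 31–2.
Design A vs Design H: Design A wins 22–11.
Design A vs Design F: Design F wins 24–9.
Design A vs Design D: Design D wins 18–15.
Design H vs Design F: Design H wins 20–13.
Design H vs Design D: Design D wins 31–2.
Design F vs Design D: Design D wins 18–15.
Design D beats each rival — Design C (20–13), Design B (31–2), Design A (18–15), Design H (31–2), Design F (18–15) — so Design D is the Condorcet winner.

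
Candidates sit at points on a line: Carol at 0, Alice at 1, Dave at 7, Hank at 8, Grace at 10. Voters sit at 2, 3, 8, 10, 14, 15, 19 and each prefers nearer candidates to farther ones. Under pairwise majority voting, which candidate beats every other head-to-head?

With single-peaked preferences on a line, the Condorcet winner is the candidate closest to the median voter.
The median voter (position 10) is closest to Grace at 10.
Check: Grace vs Dave — voters closer to Grace: 4 of 7.

Grace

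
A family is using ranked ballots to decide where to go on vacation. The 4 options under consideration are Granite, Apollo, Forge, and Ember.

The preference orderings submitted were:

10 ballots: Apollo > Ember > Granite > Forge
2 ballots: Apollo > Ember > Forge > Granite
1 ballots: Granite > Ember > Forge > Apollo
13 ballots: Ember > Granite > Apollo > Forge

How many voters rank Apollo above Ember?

12

Ballots ranking Apollo above Ember: 10+2 = 12.
Ballots ranking Ember above Apollo: 1+13 = 14.
So 12 of 26 voters prefer Apollo to Ember.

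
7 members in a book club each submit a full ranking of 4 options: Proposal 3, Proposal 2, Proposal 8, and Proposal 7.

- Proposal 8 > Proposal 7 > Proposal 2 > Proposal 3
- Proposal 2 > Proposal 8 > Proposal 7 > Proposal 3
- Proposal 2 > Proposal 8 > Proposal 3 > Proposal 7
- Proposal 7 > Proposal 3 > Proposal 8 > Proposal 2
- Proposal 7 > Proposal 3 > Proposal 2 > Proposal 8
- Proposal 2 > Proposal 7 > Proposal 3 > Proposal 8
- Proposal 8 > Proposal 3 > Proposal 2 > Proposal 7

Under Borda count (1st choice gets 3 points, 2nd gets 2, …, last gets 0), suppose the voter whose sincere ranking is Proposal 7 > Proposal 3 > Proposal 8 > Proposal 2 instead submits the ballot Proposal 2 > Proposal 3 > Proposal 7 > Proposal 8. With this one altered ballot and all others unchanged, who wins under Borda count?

Borda totals with the altered ballot: Proposal 3 8, Proposal 2 15, Proposal 8 10, Proposal 7 9.
The winner is unchanged: still Proposal 2.

Proposal 2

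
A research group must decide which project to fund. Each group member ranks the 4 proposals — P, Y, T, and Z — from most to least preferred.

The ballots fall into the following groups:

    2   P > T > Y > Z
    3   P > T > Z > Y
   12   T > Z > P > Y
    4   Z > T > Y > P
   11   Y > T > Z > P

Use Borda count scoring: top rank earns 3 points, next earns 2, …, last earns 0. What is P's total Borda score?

Borda scores:
  P: 2·3 + 3·3 + 12·1 + 4·0 + 11·0 = 27
  Y: 2·1 + 3·0 + 12·0 + 4·1 + 11·3 = 39
  T: 2·2 + 3·2 + 12·3 + 4·2 + 11·2 = 76
  Z: 2·0 + 3·1 + 12·2 + 4·3 + 11·1 = 50

27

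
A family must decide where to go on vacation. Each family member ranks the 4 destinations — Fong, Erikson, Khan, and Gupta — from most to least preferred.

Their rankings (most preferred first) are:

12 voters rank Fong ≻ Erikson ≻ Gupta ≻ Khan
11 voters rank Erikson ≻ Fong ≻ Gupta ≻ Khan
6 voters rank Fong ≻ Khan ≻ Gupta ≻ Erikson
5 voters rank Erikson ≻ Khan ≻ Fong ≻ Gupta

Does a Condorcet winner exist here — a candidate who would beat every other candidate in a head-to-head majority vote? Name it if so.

Fong

Head-to-head results (34 voters total):
Fong vs Erikson: Fong wins 18–16.
Fong vs Khan: Fong wins 29–5.
Fong vs Gupta: Fong wins 34–0.
Erikson vs Khan: Erikson wins 28–6.
Erikson vs Gupta: Erikson wins 28–6.
Khan vs Gupta: Gupta wins 23–11.
Fong beats each rival — Erikson (18–16), Khan (29–5), Gupta (34–0) — so Fong is the Condorcet winner.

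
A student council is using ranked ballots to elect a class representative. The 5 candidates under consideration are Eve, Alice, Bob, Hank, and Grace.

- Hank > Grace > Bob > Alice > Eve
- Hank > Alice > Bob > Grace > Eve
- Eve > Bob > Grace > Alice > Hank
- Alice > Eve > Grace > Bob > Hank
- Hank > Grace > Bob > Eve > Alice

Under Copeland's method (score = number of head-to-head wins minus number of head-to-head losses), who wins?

Hank

Pairwise results:
  Eve vs Alice: Alice wins 3–2.
  Eve vs Bob: Bob wins 3–2.
  Eve vs Hank: Hank wins 3–2.
  Eve vs Grace: Grace wins 3–2.
  Alice vs Bob: Bob wins 3–2.
  Alice vs Hank: Hank wins 3–2.
  Alice vs Grace: Grace wins 3–2.
  Bob vs Hank: Hank wins 3–2.
  Bob vs Grace: Grace wins 3–2.
  Hank vs Grace: Hank wins 3–2.
Copeland scores (wins − losses):
  Eve: 0 − 4 = -4
  Alice: 1 − 3 = -2
  Bob: 2 − 2 = 0
  Hank: 4 − 0 = 4
  Grace: 3 − 1 = 2
Hank has the best Copeland score.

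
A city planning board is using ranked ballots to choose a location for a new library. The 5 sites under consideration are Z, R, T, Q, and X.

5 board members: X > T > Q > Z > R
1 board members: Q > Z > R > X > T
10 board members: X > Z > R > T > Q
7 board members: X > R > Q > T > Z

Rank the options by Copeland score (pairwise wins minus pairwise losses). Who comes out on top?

Pairwise results:
  Z vs R: Z wins 16–7.
  Z vs T: T wins 12–11.
  Z vs Q: Q wins 13–10.
  Z vs X: X wins 22–1.
  R vs T: R wins 18–5.
  R vs Q: R wins 17–6.
  R vs X: X wins 22–1.
  T vs Q: T wins 15–8.
  T vs X: X wins 23–0.
  Q vs X: X wins 22–1.
Copeland scores (wins − losses):
  Z: 1 − 3 = -2
  R: 2 − 2 = 0
  T: 2 − 2 = 0
  Q: 1 − 3 = -2
  X: 4 − 0 = 4
X has the best Copeland score.

X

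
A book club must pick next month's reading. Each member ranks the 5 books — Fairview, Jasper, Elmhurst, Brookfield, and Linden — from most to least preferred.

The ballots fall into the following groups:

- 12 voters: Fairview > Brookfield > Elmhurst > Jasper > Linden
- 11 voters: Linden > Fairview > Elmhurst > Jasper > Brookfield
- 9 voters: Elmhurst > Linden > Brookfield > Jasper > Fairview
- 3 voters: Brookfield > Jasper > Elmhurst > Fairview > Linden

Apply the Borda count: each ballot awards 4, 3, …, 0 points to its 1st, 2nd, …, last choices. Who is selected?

Borda scores:
  Fairview: 12·4 + 11·3 + 9·0 + 3·1 = 84
  Jasper: 12·1 + 11·1 + 9·1 + 3·3 = 41
  Elmhurst: 12·2 + 11·2 + 9·4 + 3·2 = 88
  Brookfield: 12·3 + 11·0 + 9·2 + 3·4 = 66
  Linden: 12·0 + 11·4 + 9·3 + 3·0 = 71
Elmhurst has the highest total.

Elmhurst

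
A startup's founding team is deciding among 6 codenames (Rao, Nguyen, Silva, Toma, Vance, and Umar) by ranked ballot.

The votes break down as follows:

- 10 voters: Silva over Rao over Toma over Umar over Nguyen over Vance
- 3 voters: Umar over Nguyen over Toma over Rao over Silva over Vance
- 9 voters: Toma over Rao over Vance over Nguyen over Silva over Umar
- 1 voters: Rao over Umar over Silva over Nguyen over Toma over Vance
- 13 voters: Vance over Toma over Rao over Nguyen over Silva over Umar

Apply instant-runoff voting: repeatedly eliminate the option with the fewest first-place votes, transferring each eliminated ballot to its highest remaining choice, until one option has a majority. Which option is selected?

Toma

Round 1: Vance 13, Silva 10, Toma 9, Umar 3, Rao 1, Nguyen 0. Nguyen has the fewest and is eliminated.
Round 2: Vance 13, Silva 10, Toma 9, Umar 3, Rao 1. Rao has the fewest and is eliminated.
Round 3: Vance 13, Silva 10, Toma 9, Umar 4. Umar has the fewest and is eliminated.
Round 4: Vance 13, Toma 12, Silva 11. Silva has the fewest and is eliminated.
Round 5: Toma 23, Vance 13. Toma has a majority.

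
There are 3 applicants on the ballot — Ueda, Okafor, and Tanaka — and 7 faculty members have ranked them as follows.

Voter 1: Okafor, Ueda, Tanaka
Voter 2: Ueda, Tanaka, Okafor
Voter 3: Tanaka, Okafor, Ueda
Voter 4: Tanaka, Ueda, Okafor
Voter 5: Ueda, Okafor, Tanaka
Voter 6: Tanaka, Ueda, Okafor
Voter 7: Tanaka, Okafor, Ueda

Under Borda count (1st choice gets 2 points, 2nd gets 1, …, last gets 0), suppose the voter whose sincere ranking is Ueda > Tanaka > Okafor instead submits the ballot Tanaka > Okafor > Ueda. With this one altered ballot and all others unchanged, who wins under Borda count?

Tanaka

Borda totals with the altered ballot: Ueda 5, Okafor 6, Tanaka 10.
The winner is unchanged: still Tanaka.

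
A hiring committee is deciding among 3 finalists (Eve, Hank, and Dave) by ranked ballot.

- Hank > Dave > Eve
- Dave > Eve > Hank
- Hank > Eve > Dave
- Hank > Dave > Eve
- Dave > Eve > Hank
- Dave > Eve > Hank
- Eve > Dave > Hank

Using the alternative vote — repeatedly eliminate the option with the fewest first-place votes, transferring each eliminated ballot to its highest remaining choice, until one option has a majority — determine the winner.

Dave

Round 1: Hank 3, Dave 3, Eve 1. Eve has the fewest and is eliminated.
Round 2: Dave 4, Hank 3. Dave has a majority.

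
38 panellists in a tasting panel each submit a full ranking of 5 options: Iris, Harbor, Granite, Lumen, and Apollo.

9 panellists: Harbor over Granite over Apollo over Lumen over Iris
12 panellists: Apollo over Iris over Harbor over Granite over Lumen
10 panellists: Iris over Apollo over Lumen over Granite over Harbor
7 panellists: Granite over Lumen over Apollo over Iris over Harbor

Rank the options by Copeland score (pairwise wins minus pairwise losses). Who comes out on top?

Apollo

Pairwise results:
  Iris vs Harbor: Iris wins 29–9.
  Iris vs Granite: Iris wins 22–16.
  Iris vs Lumen: Iris wins 22–16.
  Iris vs Apollo: Apollo wins 28–10.
  Harbor vs Granite: Harbor wins 21–17.
  Harbor vs Lumen: Harbor wins 21–17.
  Harbor vs Apollo: Apollo wins 29–9.
  Granite vs Lumen: Granite wins 28–10.
  Granite vs Apollo: Apollo wins 22–16.
  Lumen vs Apollo: Apollo wins 31–7.
Copeland scores (wins − losses):
  Iris: 3 − 1 = 2
  Harbor: 2 − 2 = 0
  Granite: 1 − 3 = -2
  Lumen: 0 − 4 = -4
  Apollo: 4 − 0 = 4
Apollo has the best Copeland score.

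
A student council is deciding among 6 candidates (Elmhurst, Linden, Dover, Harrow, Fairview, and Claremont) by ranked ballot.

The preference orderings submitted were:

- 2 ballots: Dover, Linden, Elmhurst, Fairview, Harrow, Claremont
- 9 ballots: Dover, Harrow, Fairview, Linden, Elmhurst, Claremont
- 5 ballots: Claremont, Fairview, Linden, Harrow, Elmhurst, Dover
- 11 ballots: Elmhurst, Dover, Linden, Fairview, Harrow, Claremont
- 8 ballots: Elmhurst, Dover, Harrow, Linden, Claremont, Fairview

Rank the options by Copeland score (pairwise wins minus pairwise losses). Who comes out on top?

Pairwise results:
  Elmhurst vs Linden: Elmhurst wins 19–16.
  Elmhurst vs Dover: Elmhurst wins 24–11.
  Elmhurst vs Harrow: Elmhurst wins 21–14.
  Elmhurst vs Fairview: Elmhurst wins 21–14.
  Elmhurst vs Claremont: Elmhurst wins 30–5.
  Linden vs Dover: Dover wins 30–5.
  Linden vs Harrow: Linden wins 18–17.
  Linden vs Fairview: Linden wins 21–14.
  Linden vs Claremont: Linden wins 30–5.
  Dover vs Harrow: Dover wins 30–5.
  Dover vs Fairview: Dover wins 30–5.
  Dover vs Claremont: Dover wins 30–5.
  Harrow vs Fairview: Fairview wins 18–17.
  Harrow vs Claremont: Harrow wins 30–5.
  Fairview vs Claremont: Fairview wins 22–13.
Copeland scores (wins − losses):
  Elmhurst: 5 − 0 = 5
  Linden: 3 − 2 = 1
  Dover: 4 − 1 = 3
  Harrow: 1 − 4 = -3
  Fairview: 2 − 3 = -1
  Claremont: 0 − 5 = -5
Elmhurst has the best Copeland score.

Elmhurst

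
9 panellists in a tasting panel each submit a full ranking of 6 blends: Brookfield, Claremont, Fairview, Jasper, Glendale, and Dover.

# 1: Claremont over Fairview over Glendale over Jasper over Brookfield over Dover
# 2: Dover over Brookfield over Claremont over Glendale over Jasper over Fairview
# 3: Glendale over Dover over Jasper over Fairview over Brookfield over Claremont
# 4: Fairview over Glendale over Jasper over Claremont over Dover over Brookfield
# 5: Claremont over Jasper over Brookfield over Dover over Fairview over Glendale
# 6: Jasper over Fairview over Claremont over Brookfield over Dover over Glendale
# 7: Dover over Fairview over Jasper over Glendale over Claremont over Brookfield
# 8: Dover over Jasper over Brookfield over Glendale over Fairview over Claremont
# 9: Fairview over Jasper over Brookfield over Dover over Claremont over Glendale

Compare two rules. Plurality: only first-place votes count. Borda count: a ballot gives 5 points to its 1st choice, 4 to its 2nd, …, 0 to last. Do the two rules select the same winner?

No

Plurality first-place counts: Brookfield 0, Claremont 2, Fairview 2, Jasper 1, Glendale 1, Dover 3 → Dover.
Borda totals: Brookfield 17, Claremont 20, Fairview 26, Jasper 29, Glendale 18, Dover 25 → Jasper.
The two rules disagree: plurality picks Dover, Borda picks Jasper.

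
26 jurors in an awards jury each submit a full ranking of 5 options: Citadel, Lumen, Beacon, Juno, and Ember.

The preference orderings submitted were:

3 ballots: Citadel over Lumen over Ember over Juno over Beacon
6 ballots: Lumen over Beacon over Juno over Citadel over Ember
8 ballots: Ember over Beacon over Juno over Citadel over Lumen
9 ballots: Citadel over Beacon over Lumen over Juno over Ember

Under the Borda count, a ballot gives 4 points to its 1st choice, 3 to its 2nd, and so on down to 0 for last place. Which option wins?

Borda scores:
  Citadel: 3·4 + 6·1 + 8·1 + 9·4 = 62
  Lumen: 3·3 + 6·4 + 8·0 + 9·2 = 51
  Beacon: 3·0 + 6·3 + 8·3 + 9·3 = 69
  Juno: 3·1 + 6·2 + 8·2 + 9·1 = 40
  Ember: 3·2 + 6·0 + 8·4 + 9·0 = 38
Beacon has the highest total.

Beacon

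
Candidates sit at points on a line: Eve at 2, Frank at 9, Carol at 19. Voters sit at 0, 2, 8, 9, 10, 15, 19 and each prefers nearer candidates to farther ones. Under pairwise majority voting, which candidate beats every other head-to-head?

With single-peaked preferences on a line, the Condorcet winner is the candidate closest to the median voter.
The median voter (position 9) is closest to Frank at 9.
Check: Frank vs Carol — voters closer to Frank: 5 of 7.

Frank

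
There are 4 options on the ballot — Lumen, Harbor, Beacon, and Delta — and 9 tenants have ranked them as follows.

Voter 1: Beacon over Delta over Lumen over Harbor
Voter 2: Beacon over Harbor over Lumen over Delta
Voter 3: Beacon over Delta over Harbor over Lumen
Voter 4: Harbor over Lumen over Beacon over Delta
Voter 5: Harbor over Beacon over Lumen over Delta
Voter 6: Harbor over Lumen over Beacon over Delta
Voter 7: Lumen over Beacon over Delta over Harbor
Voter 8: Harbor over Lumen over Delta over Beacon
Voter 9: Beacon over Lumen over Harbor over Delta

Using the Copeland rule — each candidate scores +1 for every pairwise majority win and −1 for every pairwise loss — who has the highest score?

Beacon

Pairwise results:
  Lumen vs Harbor: Harbor wins 6–3.
  Lumen vs Beacon: Beacon wins 5–4.
  Lumen vs Delta: Lumen wins 7–2.
  Harbor vs Beacon: Beacon wins 5–4.
  Harbor vs Delta: Harbor wins 6–3.
  Beacon vs Delta: Beacon wins 8–1.
Copeland scores (wins − losses):
  Lumen: 1 − 2 = -1
  Harbor: 2 − 1 = 1
  Beacon: 3 − 0 = 3
  Delta: 0 − 3 = -3
Beacon has the best Copeland score.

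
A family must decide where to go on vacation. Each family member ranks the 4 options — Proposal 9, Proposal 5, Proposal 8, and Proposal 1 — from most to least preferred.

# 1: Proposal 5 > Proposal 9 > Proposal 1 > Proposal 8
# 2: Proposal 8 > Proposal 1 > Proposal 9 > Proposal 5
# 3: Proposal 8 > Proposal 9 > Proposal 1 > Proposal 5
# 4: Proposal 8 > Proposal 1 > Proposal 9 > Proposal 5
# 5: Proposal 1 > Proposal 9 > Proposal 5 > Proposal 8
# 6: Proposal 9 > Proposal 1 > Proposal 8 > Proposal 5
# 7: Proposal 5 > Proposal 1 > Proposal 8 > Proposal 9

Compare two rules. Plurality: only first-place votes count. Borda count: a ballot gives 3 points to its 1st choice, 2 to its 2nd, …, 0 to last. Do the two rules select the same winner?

No

Plurality first-place counts: Proposal 9 1, Proposal 5 2, Proposal 8 3, Proposal 1 1 → Proposal 8.
Borda totals: Proposal 9 11, Proposal 5 7, Proposal 8 11, Proposal 1 13 → Proposal 1.
The two rules disagree: plurality picks Proposal 8, Borda picks Proposal 1.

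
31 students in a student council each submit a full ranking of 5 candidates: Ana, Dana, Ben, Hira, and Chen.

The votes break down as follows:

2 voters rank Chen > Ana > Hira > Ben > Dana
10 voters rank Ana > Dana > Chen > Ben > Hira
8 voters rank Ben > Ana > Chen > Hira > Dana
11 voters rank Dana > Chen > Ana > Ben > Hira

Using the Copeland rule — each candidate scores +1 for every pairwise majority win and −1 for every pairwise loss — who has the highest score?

Ana

Pairwise results:
  Ana vs Dana: Ana wins 20–11.
  Ana vs Ben: Ana wins 23–8.
  Ana vs Hira: Ana wins 31–0.
  Ana vs Chen: Ana wins 18–13.
  Dana vs Ben: Dana wins 21–10.
  Dana vs Hira: Dana wins 21–10.
  Dana vs Chen: Dana wins 21–10.
  Ben vs Hira: Ben wins 29–2.
  Ben vs Chen: Chen wins 23–8.
  Hira vs Chen: Chen wins 31–0.
Copeland scores (wins − losses):
  Ana: 4 − 0 = 4
  Dana: 3 − 1 = 2
  Ben: 1 − 3 = -2
  Hira: 0 − 4 = -4
  Chen: 2 − 2 = 0
Ana has the best Copeland score.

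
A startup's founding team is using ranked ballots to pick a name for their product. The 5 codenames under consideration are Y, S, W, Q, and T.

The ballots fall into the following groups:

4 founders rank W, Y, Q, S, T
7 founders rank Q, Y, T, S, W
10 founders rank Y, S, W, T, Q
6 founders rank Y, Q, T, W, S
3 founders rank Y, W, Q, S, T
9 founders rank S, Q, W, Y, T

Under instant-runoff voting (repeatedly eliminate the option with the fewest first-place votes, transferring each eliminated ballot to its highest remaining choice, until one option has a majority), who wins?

Y

Round 1: Y 19, S 9, Q 7, W 4, T 0. T has the fewest and is eliminated.
Round 2: Y 19, S 9, Q 7, W 4. W has the fewest and is eliminated.
Round 3: Y 23, S 9, Q 7. Y has a majority.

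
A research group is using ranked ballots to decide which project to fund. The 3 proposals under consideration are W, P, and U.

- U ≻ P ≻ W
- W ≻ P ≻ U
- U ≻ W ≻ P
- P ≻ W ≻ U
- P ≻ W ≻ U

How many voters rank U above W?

2

Ballots ranking U above W: 2.
Ballots ranking W above U: 3.
So 2 of 5 voters prefer U to W.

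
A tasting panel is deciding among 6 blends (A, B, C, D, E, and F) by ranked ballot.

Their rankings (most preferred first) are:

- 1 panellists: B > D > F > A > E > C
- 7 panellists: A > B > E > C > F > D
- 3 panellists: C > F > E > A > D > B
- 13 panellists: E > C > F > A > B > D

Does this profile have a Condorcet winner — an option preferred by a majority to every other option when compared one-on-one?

Yes

Head-to-head results (24 voters total):
A vs B: A wins 23–1.
A vs C: C wins 16–8.
A vs D: A wins 23–1.
A vs E: E wins 16–8.
A vs F: F wins 17–7.
B vs C: C wins 16–8.
B vs D: B wins 21–3.
B vs E: E wins 16–8.
B vs F: F wins 16–8.
C vs D: C wins 23–1.
C vs E: E wins 21–3.
C vs F: C wins 23–1.
D vs E: E wins 23–1.
D vs F: F wins 23–1.
E vs F: E wins 20–4.
E beats each rival — A (16–8), B (16–8), C (21–3), D (23–1), F (20–4) — so E is the Condorcet winner.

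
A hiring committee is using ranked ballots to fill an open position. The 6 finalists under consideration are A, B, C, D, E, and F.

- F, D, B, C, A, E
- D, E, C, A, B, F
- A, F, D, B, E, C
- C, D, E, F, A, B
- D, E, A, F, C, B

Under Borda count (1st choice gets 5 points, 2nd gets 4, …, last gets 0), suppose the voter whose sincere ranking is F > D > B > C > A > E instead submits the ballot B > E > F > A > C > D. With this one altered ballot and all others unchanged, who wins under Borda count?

Borda totals with the altered ballot: A 13, B 8, C 10, D 17, E 16, F 11.
The winner is unchanged: still D.

D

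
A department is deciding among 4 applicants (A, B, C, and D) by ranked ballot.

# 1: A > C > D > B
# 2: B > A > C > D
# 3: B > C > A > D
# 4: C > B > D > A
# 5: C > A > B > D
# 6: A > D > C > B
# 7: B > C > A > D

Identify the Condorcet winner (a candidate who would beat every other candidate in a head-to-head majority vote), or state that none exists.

Head-to-head results (7 voters total):
A vs B: B wins 4–3.
A vs C: C wins 4–3.
A vs D: A wins 6–1.
B vs C: C wins 4–3.
B vs D: B wins 5–2.
C vs D: C wins 6–1.
C beats each rival — A (4–3), B (4–3), D (6–1) — so C is the Condorcet winner.

C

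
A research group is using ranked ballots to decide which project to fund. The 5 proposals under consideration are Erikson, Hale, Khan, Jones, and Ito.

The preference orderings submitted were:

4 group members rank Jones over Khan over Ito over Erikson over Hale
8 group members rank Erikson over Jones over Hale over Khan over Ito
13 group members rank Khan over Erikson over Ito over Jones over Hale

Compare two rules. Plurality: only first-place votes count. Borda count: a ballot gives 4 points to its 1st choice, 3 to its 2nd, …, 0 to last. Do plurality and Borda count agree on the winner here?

No

Plurality first-place counts: Erikson 8, Hale 0, Khan 13, Jones 4, Ito 0 → Khan.
Borda totals: Erikson 75, Hale 16, Khan 72, Jones 53, Ito 34 → Erikson.
The two rules disagree: plurality picks Khan, Borda picks Erikson.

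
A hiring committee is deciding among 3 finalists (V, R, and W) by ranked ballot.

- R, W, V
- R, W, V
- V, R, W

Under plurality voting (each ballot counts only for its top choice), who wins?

R

First-place vote totals:
  V: 1
  R: 2
  W: 0
R has the most first-place votes.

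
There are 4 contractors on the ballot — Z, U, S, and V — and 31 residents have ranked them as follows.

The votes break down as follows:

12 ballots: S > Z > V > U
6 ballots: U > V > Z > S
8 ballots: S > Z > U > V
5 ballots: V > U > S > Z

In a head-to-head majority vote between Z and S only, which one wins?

Ballots ranking Z above S: 6.
Ballots ranking S above Z: 12+8+5 = 25.
S wins the head-to-head, 25–6.

S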